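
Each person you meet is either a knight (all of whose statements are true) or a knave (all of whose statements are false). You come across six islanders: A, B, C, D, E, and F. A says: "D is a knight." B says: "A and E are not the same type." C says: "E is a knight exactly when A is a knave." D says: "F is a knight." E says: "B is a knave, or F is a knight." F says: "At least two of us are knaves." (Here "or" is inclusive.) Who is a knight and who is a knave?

Knights: A, D, E, and F. Knaves: B and C.

A (knight): "D is a knight" — true. ✓
B is a knave, so "A and E are not the same type" must be false — and it is.
Since C is a knave, "E is a knight exactly when A is a knave" needs to be false, which holds.
D is a knight, and the claim "F is a knight" is indeed true.
E is a knight; "B is a knave, or F is a knight" is true, as required.
F (knight): "at least two of us are knaves" — true. ✓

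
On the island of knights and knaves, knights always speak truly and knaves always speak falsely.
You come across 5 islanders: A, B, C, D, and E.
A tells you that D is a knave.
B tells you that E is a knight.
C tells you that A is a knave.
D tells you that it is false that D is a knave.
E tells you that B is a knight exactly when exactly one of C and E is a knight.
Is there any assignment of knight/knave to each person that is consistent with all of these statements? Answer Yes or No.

One consistent assignment: A=knight, B=knight, C=knave, D=knave, E=knight.

Yes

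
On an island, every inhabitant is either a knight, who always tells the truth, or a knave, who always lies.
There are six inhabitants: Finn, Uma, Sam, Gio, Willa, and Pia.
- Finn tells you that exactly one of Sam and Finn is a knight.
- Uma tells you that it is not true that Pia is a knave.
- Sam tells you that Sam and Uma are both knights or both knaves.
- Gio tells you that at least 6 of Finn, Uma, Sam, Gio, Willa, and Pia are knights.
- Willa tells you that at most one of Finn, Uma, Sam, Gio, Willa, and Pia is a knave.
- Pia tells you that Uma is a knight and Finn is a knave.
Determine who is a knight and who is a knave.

Finn is a knave, Uma is a knight, Sam is a knave, Gio is a knave, Willa is a knave, and Pia is a knight.

Finn (knave): "exactly one of Sam and Finn is a knight" — False. ✓
Uma is a knight; "it is not true that Pia is a knave" is true, as required.
Sam is a knave; "Sam and Uma are both knights or both knaves" is False, as required.
Gio is a knave, and the claim "at least 6 of Finn, Uma, Sam, Gio, Willa, and Pia are knights" is indeed False.
As a knave, Willa's statement "at most one of Finn, Uma, Sam, Gio, Willa, and Pia is a knave" should be False; it is.
Since Pia is a knight, "Uma is a knight and Finn is a knave" needs to be true, which holds.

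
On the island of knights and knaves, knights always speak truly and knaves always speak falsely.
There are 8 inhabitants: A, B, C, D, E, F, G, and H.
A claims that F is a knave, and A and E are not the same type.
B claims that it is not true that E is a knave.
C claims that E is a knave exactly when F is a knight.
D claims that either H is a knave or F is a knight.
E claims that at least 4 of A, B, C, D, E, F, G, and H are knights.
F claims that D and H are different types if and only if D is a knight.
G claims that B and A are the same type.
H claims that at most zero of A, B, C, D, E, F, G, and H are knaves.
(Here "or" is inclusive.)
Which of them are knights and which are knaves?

A is a knave, and the claim "F is a knave, and A and E are not the same type" is indeed false.
B is a knight; "it is not true that E is a knave" is True, as required.
C is a knave; "E is a knave exactly when F is a knight" is false, as required.
Since D is a knight, "either H is a knave or F is a knight" needs to be True, which holds.
As a knight, E's statement "at least 4 of A, B, C, D, E, F, G, and H are knights" should be True; it is.
As a knight, F's statement "D and H are different types if and only if D is a knight" should be True; it is.
G is a knave, and the claim "B and A are the same type" is indeed false.
H (knave): "at most zero of A, B, C, D, E, F, G, and H are knaves" — false. ✓

A is a knave, B is a knight, C is a knave, D is a knight, E is a knight, F is a knight, G is a knave, and H is a knave.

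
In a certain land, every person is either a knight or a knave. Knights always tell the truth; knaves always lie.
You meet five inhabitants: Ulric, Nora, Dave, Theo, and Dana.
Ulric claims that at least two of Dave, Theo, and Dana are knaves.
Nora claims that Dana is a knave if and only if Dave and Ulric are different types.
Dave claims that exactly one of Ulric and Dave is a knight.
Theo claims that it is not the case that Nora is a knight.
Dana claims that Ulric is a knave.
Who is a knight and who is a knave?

Suppose Ulric is a knight. Then Ulric's statement "at least two of Dave, Theo, and Dana are knaves" would have to be true. Checking the 16 ways to assign the others, none is consistent with every speaker.
(For instance, with Nora=knave, Dave=knight, Theo=knight, Dana=knight, Ulric's claim "at least two of Dave, Theo, and Dana are knaves" comes out false where it would need to be true.)
So Ulric must be a knave, making "at least two of Dave, Theo, and Dana are knaves" false. Taking Ulric=knave, Nora=knave, Dave=knight, Theo=knight, Dana=knight, each remaining statement checks out:
  Nora (knave): "Dana is a knave if and only if Dave and Ulric are different types" — false. ✓
  Dave (knight): "exactly one of Ulric and Dave is a knight" — true. ✓
  Theo (knight): "it is not the case that Nora is a knight" — true. ✓
  Dana (knight): "Ulric is a knave" — true. ✓
This is the unique consistent assignment.

Knights: Dave, Theo, and Dana. Knaves: Ulric and Nora.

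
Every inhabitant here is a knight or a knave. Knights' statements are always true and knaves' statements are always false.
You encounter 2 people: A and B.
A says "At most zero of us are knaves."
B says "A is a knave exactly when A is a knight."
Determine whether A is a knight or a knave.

Consistent assignments: {A=knave, B=knave}
In every consistent assignment, A is a knave.

A is a knave.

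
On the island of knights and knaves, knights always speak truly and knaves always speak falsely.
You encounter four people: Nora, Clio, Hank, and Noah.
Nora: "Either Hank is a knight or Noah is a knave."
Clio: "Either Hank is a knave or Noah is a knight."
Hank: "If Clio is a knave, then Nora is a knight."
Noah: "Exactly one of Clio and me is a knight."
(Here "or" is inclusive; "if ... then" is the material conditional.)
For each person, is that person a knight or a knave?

As a knight, Nora's statement "either Hank is a knight or Noah is a knave" should be True; it is.
Clio (knave): "either Hank is a knave or Noah is a knight" — False. ✓
Since Hank is a knight, "if Clio is a knave, then Nora is a knight" needs to be True, which holds.
Noah is a knave; "exactly one of Clio and me is a knight" is False, as required.

Nora is a knight, Clio is a knave, Hank is a knight, and Noah is a knave.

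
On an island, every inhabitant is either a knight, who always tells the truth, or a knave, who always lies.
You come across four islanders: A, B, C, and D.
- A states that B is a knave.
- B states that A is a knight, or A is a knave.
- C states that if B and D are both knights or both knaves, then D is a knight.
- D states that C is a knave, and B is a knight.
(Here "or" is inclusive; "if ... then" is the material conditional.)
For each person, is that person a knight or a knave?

Suppose A is a knight. Then A's statement "B is a knave" would have to be true. Checking the 8 ways to assign the others, none is consistent with every speaker.
(For instance, with B=knight, C=knight, D=knave, A's claim "B is a knave" comes out false where it would need to be true.)
So A must be a knave, making "B is a knave" false. Taking A=knave, B=knight, C=knight, D=knave, each remaining statement checks out:
  B (knight): "A is a knight, or A is a knave" — true. ✓
  C (knight): "if B and D are both knights or both knaves, then D is a knight" — true. ✓
  D (knave): "C is a knave, and B is a knight" — false. ✓
This is the unique consistent assignment.

Knights: B and C. Knaves: A and D.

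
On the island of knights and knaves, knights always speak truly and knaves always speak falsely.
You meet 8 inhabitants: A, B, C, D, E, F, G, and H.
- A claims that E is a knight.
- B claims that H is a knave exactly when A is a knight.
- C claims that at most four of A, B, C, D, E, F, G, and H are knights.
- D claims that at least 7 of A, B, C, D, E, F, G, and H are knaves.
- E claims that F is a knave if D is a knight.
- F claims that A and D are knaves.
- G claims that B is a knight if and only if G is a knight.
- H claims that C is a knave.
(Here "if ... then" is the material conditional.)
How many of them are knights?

The unique consistent assignment is A=knight, B=knight, C=knight, D=knave, E=knight, F=knave, G=knave, H=knave.
That has 4 knights.

4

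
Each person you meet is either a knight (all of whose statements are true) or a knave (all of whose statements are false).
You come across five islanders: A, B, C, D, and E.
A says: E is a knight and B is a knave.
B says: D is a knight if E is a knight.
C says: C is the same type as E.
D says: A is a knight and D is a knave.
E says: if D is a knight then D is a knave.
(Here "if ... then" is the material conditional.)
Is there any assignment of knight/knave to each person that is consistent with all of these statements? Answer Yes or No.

Checking all 32 assignments, each has at least one speaker whose statement's truth value contradicts their type.

No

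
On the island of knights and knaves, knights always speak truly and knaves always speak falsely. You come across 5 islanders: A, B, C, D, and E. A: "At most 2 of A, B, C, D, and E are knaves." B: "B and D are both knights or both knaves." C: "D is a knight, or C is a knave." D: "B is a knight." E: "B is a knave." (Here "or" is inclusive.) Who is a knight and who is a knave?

Knights: A, B, C, and D. Knaves: E.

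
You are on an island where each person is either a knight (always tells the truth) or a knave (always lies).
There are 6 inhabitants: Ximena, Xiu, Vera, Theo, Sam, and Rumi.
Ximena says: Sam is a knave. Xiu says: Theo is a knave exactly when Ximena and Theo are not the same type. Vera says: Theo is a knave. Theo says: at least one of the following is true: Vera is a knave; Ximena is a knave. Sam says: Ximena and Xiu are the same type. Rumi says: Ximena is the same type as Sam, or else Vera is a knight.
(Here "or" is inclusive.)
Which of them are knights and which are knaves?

Ximena is a knave, Xiu is a knave, Vera is a knave, Theo is a knight, Sam is a knight, and Rumi is a knave.

Since Ximena is a knave, "Sam is a knave" needs to be false, which holds.
Xiu is a knave; "Theo is a knave exactly when Ximena and Theo are not the same type" is false, as required.
Vera is a knave, so "Theo is a knave" must be false — and it is.
Since Theo is a knight, "at least one of the following is true: Vera is a knave; Ximena is a knave" needs to be True, which holds.
As a knight, Sam's statement "Ximena and Xiu are the same type" should be True; it is.
Rumi is a knave; "Ximena is the same type as Sam, or else Vera is a knight" is false, as required.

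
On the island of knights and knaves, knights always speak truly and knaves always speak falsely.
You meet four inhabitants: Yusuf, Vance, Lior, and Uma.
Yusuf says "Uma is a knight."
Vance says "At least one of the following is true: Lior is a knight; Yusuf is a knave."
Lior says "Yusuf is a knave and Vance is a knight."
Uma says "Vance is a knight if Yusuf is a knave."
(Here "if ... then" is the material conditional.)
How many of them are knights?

The unique consistent assignment is Yusuf=knight, Vance=knave, Lior=knave, Uma=knight.
That has 2 knights.

2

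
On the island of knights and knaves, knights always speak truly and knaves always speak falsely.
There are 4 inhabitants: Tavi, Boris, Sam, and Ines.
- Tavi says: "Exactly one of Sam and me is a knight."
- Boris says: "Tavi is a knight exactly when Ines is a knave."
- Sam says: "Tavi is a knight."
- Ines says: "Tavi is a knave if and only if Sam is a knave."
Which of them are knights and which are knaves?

Tavi is a knave, Boris is a knight, Sam is a knave, and Ines is a knight.

Tavi is a knave, and the claim "exactly one of Sam and me is a knight" is indeed false.
Boris is a knight, so "Tavi is a knight exactly when Ines is a knave" must be True — and it is.
Since Sam is a knave, "Tavi is a knight" needs to be false, which holds.
Ines (knight): "Tavi is a knave if and only if Sam is a knave" — True. ✓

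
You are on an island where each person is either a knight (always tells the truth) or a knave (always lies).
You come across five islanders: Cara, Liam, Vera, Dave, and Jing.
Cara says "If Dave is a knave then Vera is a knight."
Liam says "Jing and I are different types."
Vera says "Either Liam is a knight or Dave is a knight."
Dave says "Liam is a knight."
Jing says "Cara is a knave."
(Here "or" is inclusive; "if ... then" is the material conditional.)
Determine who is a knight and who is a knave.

Knights: Cara, Liam, Vera, and Dave. Knaves: Jing.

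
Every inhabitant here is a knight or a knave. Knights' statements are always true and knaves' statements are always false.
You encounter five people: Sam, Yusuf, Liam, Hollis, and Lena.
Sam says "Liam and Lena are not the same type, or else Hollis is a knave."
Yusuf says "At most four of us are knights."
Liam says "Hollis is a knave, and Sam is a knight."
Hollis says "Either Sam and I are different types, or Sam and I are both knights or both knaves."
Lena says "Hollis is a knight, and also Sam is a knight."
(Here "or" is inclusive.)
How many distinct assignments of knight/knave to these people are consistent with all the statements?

Consistent assignments:
  Sam=knight, Yusuf=knight, Liam=knave, Hollis=knight, Lena=knight
  Sam=knave, Yusuf=knight, Liam=knave, Hollis=knight, Lena=knave

2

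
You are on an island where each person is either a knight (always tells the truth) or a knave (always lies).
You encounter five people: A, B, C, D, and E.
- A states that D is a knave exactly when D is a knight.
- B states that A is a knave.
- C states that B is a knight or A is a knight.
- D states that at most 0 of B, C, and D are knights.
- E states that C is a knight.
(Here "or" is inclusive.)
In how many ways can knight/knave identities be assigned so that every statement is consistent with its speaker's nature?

1

Consistent assignments:
  A=knave, B=knight, C=knight, D=knave, E=knight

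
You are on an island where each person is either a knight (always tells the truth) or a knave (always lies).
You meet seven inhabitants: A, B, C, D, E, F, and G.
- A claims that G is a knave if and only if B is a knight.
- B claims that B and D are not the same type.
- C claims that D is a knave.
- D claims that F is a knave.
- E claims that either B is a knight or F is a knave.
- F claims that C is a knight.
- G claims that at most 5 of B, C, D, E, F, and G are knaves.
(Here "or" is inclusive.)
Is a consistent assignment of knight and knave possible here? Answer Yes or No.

Yes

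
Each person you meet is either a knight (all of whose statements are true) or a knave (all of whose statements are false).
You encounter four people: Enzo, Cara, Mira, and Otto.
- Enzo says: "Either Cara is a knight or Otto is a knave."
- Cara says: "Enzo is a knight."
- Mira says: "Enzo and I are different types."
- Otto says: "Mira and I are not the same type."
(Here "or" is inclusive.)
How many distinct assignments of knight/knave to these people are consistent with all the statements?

1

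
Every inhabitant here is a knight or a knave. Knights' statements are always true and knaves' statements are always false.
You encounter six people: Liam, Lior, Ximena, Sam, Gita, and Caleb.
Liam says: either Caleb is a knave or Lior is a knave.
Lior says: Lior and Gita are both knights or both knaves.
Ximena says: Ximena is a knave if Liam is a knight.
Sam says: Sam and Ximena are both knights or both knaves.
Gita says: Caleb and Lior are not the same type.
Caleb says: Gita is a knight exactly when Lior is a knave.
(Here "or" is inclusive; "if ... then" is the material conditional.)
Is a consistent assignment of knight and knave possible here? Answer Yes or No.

No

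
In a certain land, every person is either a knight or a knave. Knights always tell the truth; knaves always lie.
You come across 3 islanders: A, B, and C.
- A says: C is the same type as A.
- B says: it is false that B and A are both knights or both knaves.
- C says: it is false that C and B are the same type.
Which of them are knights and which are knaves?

A is a knave; "C is the same type as A" is False, as required.
B is a knave, so "it is false that B and A are both knights or both knaves" must be False — and it is.
C (knight): "it is false that C and B are the same type" — true. ✓

A is a knave, B is a knave, and C is a knight.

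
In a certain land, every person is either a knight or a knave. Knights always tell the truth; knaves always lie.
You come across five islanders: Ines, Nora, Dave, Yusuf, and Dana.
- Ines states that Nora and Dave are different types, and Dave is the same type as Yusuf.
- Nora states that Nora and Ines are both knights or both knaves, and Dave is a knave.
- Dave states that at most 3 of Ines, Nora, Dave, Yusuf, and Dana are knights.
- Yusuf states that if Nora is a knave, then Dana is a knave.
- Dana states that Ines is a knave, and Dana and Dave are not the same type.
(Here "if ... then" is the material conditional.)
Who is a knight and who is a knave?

Ines is a knight, Nora is a knave, Dave is a knight, Yusuf is a knight, and Dana is a knave.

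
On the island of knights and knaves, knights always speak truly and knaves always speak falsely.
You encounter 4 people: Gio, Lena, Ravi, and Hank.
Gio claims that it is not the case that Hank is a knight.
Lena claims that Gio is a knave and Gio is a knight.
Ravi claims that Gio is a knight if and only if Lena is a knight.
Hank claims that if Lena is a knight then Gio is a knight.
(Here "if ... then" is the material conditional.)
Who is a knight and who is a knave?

Gio is a knave, Lena is a knave, Ravi is a knight, and Hank is a knight.

Gio is a knave, and the claim "it is not the case that Hank is a knight" is indeed false.
Lena (knave): "Gio is a knave and Gio is a knight" — false. ✓
Ravi is a knight, and the claim "Gio is a knight if and only if Lena is a knight" is indeed True.
Since Hank is a knight, "if Lena is a knight then Gio is a knight" needs to be True, which holds.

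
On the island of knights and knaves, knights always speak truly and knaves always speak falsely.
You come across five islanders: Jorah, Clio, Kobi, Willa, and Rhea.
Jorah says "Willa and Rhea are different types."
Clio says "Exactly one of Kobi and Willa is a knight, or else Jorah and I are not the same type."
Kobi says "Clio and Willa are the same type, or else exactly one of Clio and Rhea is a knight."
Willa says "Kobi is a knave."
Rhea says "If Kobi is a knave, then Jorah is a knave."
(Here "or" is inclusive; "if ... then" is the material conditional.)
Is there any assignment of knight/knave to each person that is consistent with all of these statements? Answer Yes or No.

No

Checking all 32 assignments, each has at least one speaker whose statement's truth value contradicts their type.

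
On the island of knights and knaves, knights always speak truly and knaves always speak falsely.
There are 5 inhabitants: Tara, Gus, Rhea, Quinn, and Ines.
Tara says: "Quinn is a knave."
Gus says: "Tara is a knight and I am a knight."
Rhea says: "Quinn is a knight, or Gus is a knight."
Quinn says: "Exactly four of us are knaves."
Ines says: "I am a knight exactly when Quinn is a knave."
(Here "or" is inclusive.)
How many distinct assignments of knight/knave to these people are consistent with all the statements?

3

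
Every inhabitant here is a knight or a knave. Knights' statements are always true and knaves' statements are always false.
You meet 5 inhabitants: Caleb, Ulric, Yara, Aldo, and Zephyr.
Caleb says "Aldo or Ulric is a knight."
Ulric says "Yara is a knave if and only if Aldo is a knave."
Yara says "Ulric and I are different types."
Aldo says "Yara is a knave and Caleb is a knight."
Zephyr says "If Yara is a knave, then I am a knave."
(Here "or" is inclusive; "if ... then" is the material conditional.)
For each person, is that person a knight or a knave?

Caleb is a knave, Ulric is a knave, Yara is a knight, Aldo is a knave, and Zephyr is a knight.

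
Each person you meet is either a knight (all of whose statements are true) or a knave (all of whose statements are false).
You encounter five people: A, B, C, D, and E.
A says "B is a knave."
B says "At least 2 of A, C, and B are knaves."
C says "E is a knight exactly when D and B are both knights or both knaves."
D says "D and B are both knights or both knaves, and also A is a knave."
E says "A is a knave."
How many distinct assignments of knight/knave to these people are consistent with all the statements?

1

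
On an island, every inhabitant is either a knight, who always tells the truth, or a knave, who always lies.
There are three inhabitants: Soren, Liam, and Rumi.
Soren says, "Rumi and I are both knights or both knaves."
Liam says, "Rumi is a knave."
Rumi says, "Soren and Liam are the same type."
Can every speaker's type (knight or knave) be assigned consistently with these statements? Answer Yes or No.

Yes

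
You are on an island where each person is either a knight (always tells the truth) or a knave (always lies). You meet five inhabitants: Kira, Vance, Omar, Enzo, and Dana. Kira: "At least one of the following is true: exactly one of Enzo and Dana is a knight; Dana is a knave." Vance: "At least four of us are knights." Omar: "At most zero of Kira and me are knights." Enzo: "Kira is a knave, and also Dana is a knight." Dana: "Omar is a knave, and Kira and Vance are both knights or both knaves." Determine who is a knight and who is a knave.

Suppose Kira is a knave. Then Kira's statement "at least one of the following is true: exactly one of Enzo and Dana is a knight; Dana is a knave" would have to be false. Checking the 16 ways to assign the others, none is consistent with every speaker.
(For instance, with Vance=knave, Omar=knave, Enzo=knave, Dana=knave, Kira's claim "at least one of the following is true: exactly one of Enzo and Dana is a knight; Dana is a knave" comes out true where it would need to be false.)
So Kira must be a knight, making "at least one of the following is true: exactly one of Enzo and Dana is a knight; Dana is a knave" true. Taking Kira=knight, Vance=knave, Omar=knave, Enzo=knave, Dana=knave, each remaining statement checks out:
  Vance (knave): "at least four of us are knights" — false. ✓
  Omar (knave): "at most zero of Kira and me are knights" — false. ✓
  Enzo (knave): "Kira is a knave, and also Dana is a knight" — false. ✓
  Dana (knave): "Omar is a knave, and Kira and Vance are both knights or both knaves" — false. ✓
This is the unique consistent assignment.

Kira is a knight, Vance is a knave, Omar is a knave, Enzo is a knave, and Dana is a knave.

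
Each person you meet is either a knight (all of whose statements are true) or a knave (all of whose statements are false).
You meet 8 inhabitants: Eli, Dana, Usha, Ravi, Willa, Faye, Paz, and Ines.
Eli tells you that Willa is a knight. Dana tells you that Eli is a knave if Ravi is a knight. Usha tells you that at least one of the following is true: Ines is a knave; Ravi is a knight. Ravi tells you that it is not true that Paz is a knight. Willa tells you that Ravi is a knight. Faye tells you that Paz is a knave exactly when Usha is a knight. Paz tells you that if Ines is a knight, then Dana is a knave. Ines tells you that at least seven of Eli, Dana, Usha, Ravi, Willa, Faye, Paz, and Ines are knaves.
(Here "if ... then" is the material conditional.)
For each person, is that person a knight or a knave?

Eli is a knave; "Willa is a knight" is False, as required.
Dana (knight): "Eli is a knave if Ravi is a knight" — true. ✓
Since Usha is a knight, "at least one of the following is true: Ines is a knave; Ravi is a knight" needs to be true, which holds.
As a knave, Ravi's statement "it is not true that Paz is a knight" should be False; it is.
As a knave, Willa's statement "Ravi is a knight" should be False; it is.
Faye is a knave; "Paz is a knave exactly when Usha is a knight" is False, as required.
Paz is a knight, and the claim "if Ines is a knight, then Dana is a knave" is indeed true.
Since Ines is a knave, "at least seven of Eli, Dana, Usha, Ravi, Willa, Faye, Paz, and Ines are knaves" needs to be False, which holds.

Eli is a knave, Dana is a knight, Usha is a knight, Ravi is a knave, Willa is a knave, Faye is a knave, Paz is a knight, and Ines is a knave.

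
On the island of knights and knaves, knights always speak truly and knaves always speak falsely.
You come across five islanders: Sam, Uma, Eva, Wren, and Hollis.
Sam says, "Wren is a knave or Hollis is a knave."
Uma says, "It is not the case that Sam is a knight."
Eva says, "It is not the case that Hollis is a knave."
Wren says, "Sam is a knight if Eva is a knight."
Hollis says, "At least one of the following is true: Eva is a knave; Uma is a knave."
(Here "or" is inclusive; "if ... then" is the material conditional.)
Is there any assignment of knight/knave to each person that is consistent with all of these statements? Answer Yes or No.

No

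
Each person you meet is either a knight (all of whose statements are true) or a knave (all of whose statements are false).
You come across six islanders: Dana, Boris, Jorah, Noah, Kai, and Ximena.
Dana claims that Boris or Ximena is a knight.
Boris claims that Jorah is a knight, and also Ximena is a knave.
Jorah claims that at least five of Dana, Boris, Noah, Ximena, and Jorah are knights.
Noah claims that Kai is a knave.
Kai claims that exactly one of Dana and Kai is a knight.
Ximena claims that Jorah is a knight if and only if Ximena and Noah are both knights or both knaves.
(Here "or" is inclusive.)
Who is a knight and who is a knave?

Dana (knave): "Boris or Ximena is a knight" — false. ✓
Boris is a knave, so "Jorah is a knight, and also Ximena is a knave" must be false — and it is.
Jorah is a knave, so "at least five of Dana, Boris, Noah, Ximena, and Jorah are knights" must be false — and it is.
Noah is a knave, and the claim "Kai is a knave" is indeed false.
Kai is a knight, and the claim "exactly one of Dana and Kai is a knight" is indeed true.
As a knave, Ximena's statement "Jorah is a knight if and only if Ximena and Noah are both knights or both knaves" should be false; it is.

Dana is a knave, Boris is a knave, Jorah is a knave, Noah is a knave, Kai is a knight, and Ximena is a knave.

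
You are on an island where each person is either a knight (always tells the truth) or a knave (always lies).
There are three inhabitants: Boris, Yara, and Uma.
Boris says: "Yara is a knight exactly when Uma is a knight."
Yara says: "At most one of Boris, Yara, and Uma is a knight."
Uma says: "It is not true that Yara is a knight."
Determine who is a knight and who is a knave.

Knights: Yara. Knaves: Boris and Uma.

Since Boris is a knave, "Yara is a knight exactly when Uma is a knight" needs to be False, which holds.
Yara is a knight, so "at most one of Boris, Yara, and Uma is a knight" must be true — and it is.
Uma is a knave, so "it is not true that Yara is a knight" must be False — and it is.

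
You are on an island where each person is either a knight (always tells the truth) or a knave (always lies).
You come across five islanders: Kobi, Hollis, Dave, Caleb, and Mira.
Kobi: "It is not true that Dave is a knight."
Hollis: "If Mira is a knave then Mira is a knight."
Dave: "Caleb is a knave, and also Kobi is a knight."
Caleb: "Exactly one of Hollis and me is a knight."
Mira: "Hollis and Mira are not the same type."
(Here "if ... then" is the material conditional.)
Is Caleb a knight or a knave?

Caleb is a knight.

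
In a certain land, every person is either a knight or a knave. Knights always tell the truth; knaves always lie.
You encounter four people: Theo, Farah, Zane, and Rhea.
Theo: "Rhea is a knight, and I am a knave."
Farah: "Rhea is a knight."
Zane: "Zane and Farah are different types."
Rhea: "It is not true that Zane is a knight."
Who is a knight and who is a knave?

Theo is a knave, Farah is a knave, Zane is a knight, and Rhea is a knave.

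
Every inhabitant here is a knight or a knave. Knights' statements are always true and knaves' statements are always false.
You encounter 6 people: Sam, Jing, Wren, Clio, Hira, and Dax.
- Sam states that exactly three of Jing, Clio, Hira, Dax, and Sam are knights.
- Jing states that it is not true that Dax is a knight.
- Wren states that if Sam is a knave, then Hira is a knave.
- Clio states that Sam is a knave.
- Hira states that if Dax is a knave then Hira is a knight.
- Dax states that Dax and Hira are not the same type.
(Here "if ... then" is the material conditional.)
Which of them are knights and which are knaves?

As a knave, Sam's statement "exactly three of Jing, Clio, Hira, Dax, and Sam are knights" should be False; it is.
Jing is a knight, and the claim "it is not true that Dax is a knight" is indeed true.
Wren is a knight; "if Sam is a knave, then Hira is a knave" is true, as required.
Clio (knight): "Sam is a knave" — true. ✓
Hira is a knave, and the claim "if Dax is a knave then Hira is a knight" is indeed False.
Dax is a knave, and the claim "Dax and Hira are not the same type" is indeed False.

Sam is a knave, Jing is a knight, Wren is a knight, Clio is a knight, Hira is a knave, and Dax is a knave.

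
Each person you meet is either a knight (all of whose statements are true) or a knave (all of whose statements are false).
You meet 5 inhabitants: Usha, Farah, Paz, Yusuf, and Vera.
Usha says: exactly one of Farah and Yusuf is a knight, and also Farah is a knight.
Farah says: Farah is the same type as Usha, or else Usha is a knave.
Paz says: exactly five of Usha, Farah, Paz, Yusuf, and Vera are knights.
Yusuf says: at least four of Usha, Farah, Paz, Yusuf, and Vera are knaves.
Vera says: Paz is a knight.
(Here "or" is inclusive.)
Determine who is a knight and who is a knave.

Usha is a knight, Farah is a knight, Paz is a knave, Yusuf is a knave, and Vera is a knave.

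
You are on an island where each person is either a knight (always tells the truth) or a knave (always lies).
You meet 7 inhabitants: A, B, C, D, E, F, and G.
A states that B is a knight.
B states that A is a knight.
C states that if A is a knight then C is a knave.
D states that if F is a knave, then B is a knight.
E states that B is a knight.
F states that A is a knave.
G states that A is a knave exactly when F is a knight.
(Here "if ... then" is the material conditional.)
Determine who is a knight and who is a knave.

Knights: C, D, F, and G. Knaves: A, B, and E.

A is a knave, so "B is a knight" must be False — and it is.
B is a knave, so "A is a knight" must be False — and it is.
C is a knight; "if A is a knight then C is a knave" is true, as required.
D is a knight; "if F is a knave, then B is a knight" is true, as required.
As a knave, E's statement "B is a knight" should be False; it is.
F is a knight, so "A is a knave" must be true — and it is.
G is a knight, and the claim "A is a knave exactly when F is a knight" is indeed true.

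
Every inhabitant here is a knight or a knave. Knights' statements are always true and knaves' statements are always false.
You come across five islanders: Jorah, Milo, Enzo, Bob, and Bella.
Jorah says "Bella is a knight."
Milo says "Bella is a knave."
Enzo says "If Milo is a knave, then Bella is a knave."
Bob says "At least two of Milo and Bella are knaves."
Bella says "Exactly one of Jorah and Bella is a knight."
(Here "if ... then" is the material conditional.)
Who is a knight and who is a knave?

Knights: Milo and Enzo. Knaves: Jorah, Bob, and Bella.

Suppose Jorah is a knight. Then Jorah's statement "Bella is a knight" would have to be true. Checking the 16 ways to assign the others, none is consistent with every speaker.
(For instance, with Milo=knight, Enzo=knight, Bob=knave, Bella=knave, Jorah's claim "Bella is a knight" comes out false where it would need to be true.)
So Jorah must be a knave, making "Bella is a knight" false. Taking Jorah=knave, Milo=knight, Enzo=knight, Bob=knave, Bella=knave, each remaining statement checks out:
  Milo (knight): "Bella is a knave" — true. ✓
  Enzo (knight): "if Milo is a knave, then Bella is a knave" — true. ✓
  Bob (knave): "at least two of Milo and Bella are knaves" — false. ✓
  Bella (knave): "exactly one of Jorah and Bella is a knight" — false. ✓
This is the unique consistent assignment.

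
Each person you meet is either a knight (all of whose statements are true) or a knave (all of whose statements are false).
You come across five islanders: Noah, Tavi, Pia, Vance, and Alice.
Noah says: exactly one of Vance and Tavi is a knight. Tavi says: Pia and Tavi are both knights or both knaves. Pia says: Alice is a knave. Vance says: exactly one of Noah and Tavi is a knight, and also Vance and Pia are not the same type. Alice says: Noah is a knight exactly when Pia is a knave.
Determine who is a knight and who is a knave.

Noah is a knight, Tavi is a knight, Pia is a knight, Vance is a knave, and Alice is a knave.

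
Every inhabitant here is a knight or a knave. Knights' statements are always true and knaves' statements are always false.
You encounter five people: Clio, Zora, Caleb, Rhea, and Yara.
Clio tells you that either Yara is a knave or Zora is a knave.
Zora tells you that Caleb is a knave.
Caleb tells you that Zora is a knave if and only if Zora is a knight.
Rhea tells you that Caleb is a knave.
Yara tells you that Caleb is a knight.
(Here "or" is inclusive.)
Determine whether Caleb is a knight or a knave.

Caleb is a knave.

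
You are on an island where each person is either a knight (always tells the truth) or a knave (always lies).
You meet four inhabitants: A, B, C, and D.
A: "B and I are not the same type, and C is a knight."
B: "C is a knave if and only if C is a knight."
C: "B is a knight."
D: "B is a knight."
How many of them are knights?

0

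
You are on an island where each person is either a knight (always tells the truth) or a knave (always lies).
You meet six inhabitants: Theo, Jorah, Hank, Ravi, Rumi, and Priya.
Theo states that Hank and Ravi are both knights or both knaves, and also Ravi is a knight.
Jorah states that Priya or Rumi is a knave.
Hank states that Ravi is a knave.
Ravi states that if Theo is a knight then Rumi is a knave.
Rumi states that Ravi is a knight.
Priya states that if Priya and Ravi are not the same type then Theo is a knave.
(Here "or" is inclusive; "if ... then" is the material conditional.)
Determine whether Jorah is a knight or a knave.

Jorah is a knave.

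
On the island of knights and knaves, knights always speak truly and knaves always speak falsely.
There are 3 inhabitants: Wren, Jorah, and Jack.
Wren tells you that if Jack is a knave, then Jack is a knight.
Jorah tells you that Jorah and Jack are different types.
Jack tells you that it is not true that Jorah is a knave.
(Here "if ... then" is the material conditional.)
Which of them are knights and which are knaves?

Knights: none. Knaves: Wren, Jorah, and Jack.

Wren is a knave, so "if Jack is a knave, then Jack is a knight" must be False — and it is.
As a knave, Jorah's statement "Jorah and Jack are different types" should be False; it is.
Jack is a knave, and the claim "it is not true that Jorah is a knave" is indeed False.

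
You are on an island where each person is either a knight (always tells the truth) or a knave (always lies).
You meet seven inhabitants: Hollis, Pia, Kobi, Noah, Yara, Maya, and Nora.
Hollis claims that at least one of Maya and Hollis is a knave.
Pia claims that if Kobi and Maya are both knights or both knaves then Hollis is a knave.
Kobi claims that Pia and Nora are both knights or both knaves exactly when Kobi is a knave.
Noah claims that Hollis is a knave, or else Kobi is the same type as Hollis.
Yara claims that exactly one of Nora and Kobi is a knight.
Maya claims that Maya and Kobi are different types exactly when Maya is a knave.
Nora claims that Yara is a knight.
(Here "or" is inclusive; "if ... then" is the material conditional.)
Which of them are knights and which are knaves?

Hollis is a knight, Pia is a knave, Kobi is a knave, Noah is a knave, Yara is a knight, Maya is a knave, and Nora is a knight.

Since Hollis is a knight, "at least one of Maya and Hollis is a knave" needs to be True, which holds.
Since Pia is a knave, "if Kobi and Maya are both knights or both knaves then Hollis is a knave" needs to be False, which holds.
Since Kobi is a knave, "Pia and Nora are both knights or both knaves exactly when Kobi is a knave" needs to be False, which holds.
As a knave, Noah's statement "Hollis is a knave, or else Kobi is the same type as Hollis" should be False; it is.
Yara is a knight, and the claim "exactly one of Nora and Kobi is a knight" is indeed True.
Maya (knave): "Maya and Kobi are different types exactly when Maya is a knave" — False. ✓
Since Nora is a knight, "Yara is a knight" needs to be True, which holds.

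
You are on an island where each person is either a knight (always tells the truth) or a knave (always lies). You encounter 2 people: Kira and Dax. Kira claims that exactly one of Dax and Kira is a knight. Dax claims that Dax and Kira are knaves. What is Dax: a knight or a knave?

Dax is a knave.

Consistent assignments: {Kira=knight, Dax=knave}
In every consistent assignment, Dax is a knave.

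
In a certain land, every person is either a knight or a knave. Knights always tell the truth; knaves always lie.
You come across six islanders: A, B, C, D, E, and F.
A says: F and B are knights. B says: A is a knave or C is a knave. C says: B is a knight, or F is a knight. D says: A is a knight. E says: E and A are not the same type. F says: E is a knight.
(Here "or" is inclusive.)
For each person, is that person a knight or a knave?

A is a knave, B is a knight, C is a knight, D is a knave, E is a knave, and F is a knave.

Since A is a knave, "F and B are knights" needs to be False, which holds.
B (knight): "A is a knave or C is a knave" — True. ✓
C (knight): "B is a knight, or F is a knight" — True. ✓
D is a knave, so "A is a knight" must be False — and it is.
As a knave, E's statement "E and A are not the same type" should be False; it is.
F is a knave; "E is a knight" is False, as required.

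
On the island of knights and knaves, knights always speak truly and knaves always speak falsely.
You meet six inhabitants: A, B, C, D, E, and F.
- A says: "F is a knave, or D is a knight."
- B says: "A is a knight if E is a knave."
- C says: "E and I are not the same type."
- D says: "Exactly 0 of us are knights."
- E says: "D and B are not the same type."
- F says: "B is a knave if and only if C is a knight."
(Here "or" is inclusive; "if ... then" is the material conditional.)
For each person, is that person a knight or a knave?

Knights: C and F. Knaves: A, B, D, and E.

As a knave, A's statement "F is a knave, or D is a knight" should be False; it is.
B is a knave, so "A is a knight if E is a knave" must be False — and it is.
C is a knight, and the claim "E and I are not the same type" is indeed True.
As a knave, D's statement "exactly 0 of us are knights" should be False; it is.
As a knave, E's statement "D and B are not the same type" should be False; it is.
F (knight): "B is a knave if and only if C is a knight" — True. ✓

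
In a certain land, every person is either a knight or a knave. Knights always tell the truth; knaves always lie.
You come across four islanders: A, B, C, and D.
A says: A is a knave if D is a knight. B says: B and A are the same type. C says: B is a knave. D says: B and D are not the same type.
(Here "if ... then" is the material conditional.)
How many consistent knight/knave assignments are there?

1

Consistent assignments:
  A=knight, B=knave, C=knight, D=knave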